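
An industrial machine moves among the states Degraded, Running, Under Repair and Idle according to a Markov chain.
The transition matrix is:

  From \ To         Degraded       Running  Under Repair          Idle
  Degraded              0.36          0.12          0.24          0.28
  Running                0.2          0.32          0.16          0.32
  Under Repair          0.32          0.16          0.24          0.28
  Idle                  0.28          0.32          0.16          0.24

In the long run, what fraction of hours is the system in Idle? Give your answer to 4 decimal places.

0.2781

Let the stationary distribution be π with π = πP and π_1 + π_2 + π_3 + π_4 = 1.
π_1 = 0.36·π_1 + 0.2·π_2 + 0.32·π_3 + 0.28·π_4
π_2 = 0.12·π_1 + 0.32·π_2 + 0.16·π_3 + 0.32·π_4
π_3 = 0.24·π_1 + 0.16·π_2 + 0.24·π_3 + 0.16·π_4
Solving with the normalization constraint gives π = (0.2931, 0.2295, 0.1994, 0.2781).
So the stationary probability of Idle is 0.2781.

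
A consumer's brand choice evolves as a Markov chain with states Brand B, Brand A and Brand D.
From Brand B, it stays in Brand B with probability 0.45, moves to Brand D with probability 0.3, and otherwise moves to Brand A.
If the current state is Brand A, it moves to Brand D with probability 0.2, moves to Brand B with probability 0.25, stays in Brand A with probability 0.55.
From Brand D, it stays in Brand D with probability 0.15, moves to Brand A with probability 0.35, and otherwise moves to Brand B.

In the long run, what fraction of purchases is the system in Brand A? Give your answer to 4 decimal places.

0.3896

Let the stationary distribution be π with π = πP and π_1 + π_2 + π_3 = 1.
π_1 = 0.45·π_1 + 0.25·π_2 + 0.5·π_3
π_2 = 0.25·π_1 + 0.55·π_2 + 0.35·π_3
Solving with the normalization constraint gives π = (0.3834, 0.3896, 0.2270).
So the stationary probability of Brand A is 0.3896.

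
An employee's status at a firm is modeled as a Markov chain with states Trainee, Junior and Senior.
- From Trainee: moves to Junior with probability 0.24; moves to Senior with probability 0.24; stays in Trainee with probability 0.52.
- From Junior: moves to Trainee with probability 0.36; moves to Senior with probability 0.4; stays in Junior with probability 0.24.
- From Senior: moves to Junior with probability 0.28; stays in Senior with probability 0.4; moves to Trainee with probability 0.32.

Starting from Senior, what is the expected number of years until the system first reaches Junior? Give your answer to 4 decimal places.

Let t(s) be the expected number of years to first reach Junior from state s, with t(Junior) = 0. Conditioning on the first year:
t(Trainee) = 1 + 0.52·t(Trainee) + 0.24·t(Senior)
t(Senior) = 1 + 0.32·t(Trainee) + 0.4·t(Senior)
Solving: t(Trainee) = 3.9773, t(Senior) = 3.7879.
Expected years from Senior to Junior: 3.7879.

3.7879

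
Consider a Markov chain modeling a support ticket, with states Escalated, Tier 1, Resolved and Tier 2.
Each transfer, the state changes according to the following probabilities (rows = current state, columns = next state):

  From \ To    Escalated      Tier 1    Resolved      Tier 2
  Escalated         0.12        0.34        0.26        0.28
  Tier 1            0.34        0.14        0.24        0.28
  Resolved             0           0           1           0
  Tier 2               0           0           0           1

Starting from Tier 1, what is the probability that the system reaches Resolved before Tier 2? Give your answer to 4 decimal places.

Let h(s) be the probability of absorption at Resolved starting from transient state s. Then h(Resolved) = 1 and h(Tier 2) = 0. By first-step analysis:
h(Escalated) = 0.12·h(Escalated) + 0.34·h(Tier 1) + 0.26·1 + 0.28·0
h(Tier 1) = 0.34·h(Escalated) + 0.14·h(Tier 1) + 0.24·1 + 0.28·0
Solving: h(Escalated) = 0.4760, h(Tier 1) = 0.4672.
Starting from Tier 1, the probability is 0.4672.

0.4672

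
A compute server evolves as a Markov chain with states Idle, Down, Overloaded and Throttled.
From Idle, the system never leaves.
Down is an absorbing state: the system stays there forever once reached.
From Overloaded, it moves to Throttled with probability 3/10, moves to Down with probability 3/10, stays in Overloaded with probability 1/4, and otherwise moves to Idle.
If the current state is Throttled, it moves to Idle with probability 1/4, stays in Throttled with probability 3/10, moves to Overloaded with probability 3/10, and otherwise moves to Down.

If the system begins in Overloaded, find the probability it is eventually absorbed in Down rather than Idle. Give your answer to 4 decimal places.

Let h(s) be the probability of absorption at Down starting from transient state s. Then h(Down) = 1 and h(Idle) = 0. By first-step analysis:
h(Overloaded) = 0.15·0 + 0.3·1 + 0.25·h(Overloaded) + 0.3·h(Throttled)
h(Throttled) = 0.25·0 + 0.15·1 + 0.3·h(Overloaded) + 0.3·h(Throttled)
Solving: h(Overloaded) = 0.5862, h(Throttled) = 0.4655.
Starting from Overloaded, the probability is 0.5862.

0.5862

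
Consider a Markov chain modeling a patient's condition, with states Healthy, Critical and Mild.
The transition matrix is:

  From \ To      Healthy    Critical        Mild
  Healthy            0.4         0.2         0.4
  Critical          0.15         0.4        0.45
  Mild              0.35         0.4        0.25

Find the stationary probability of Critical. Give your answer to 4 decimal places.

Let the stationary distribution be π with π = πP and π_1 + π_2 + π_3 = 1.
π_1 = 0.4·π_1 + 0.15·π_2 + 0.35·π_3
π_2 = 0.2·π_1 + 0.4·π_2 + 0.4·π_3
Solving with the normalization constraint gives π = (0.2967, 0.3407, 0.3626).
So the stationary probability of Critical is 0.3407.

0.3407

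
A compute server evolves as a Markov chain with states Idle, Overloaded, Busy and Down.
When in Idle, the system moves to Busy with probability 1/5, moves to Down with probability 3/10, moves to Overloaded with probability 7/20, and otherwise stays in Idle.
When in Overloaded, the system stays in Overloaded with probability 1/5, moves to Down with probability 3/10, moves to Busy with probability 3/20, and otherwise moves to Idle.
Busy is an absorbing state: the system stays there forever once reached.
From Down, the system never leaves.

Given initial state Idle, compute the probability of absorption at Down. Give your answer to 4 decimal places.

Let h(s) be the probability of absorption at Down starting from transient state s. Then h(Down) = 1 and h(Busy) = 0. By first-step analysis:
h(Idle) = 0.15·h(Idle) + 0.35·h(Overloaded) + 0.2·0 + 0.3·1
h(Overloaded) = 0.35·h(Idle) + 0.2·h(Overloaded) + 0.15·0 + 0.3·1
Solving: h(Idle) = 0.6188, h(Overloaded) = 0.6457.
Starting from Idle, the probability is 0.6188.

0.6188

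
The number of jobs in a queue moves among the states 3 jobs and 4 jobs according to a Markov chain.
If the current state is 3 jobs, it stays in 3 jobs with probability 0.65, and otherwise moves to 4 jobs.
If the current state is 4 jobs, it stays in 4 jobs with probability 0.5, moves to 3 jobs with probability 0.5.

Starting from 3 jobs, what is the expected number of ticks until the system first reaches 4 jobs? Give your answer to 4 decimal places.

Let t(s) be the expected number of ticks to first reach 4 jobs from state s, with t(4 jobs) = 0. Conditioning on the first tick:
t(3 jobs) = 1 + 0.65·t(3 jobs)
Solving: t(3 jobs) = 2.8571.
Expected ticks from 3 jobs to 4 jobs: 2.8571.

2.8571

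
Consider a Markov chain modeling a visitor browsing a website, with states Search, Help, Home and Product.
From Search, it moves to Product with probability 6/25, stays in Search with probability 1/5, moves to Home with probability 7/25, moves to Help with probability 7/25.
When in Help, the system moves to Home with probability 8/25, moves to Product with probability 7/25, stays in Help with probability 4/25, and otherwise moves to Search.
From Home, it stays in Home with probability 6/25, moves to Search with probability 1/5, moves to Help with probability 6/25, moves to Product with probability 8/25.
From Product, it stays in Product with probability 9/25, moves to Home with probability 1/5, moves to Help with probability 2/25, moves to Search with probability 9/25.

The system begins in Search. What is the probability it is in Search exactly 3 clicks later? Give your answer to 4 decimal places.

0.2559

Propagate the distribution vector 3 clicks from Search.
After 0 clicks: (1.0000, 0.0000, 0.0000, 0.0000)
After 1 click: (0.2000, 0.2800, 0.2800, 0.2400)
After 2 clicks: (0.2496, 0.1872, 0.2608, 0.3024)
After 3 clicks: (0.2559, 0.1866, 0.2529, 0.3046)
P(in Search after 3 clicks) = 0.2559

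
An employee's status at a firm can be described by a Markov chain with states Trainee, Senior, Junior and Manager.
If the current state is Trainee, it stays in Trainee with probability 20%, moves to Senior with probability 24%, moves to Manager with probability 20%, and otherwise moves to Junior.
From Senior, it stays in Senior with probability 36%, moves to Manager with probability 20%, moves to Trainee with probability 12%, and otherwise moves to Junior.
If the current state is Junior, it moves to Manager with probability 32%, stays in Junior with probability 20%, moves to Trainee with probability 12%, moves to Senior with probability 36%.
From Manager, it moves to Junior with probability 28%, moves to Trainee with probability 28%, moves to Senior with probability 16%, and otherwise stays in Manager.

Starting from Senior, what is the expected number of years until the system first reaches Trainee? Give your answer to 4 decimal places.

6.2283

Let t(s) be the expected number of years to first reach Trainee from state s, with t(Trainee) = 0. Conditioning on the first year:
t(Senior) = 1 + 0.36·t(Senior) + 0.32·t(Junior) + 0.2·t(Manager)
t(Junior) = 1 + 0.36·t(Senior) + 0.2·t(Junior) + 0.32·t(Manager)
t(Manager) = 1 + 0.16·t(Senior) + 0.28·t(Junior) + 0.28·t(Manager)
Solving: t(Senior) = 6.2283, t(Junior) = 6.1128, t(Manager) = 5.1502.
Expected years from Senior to Trainee: 6.2283.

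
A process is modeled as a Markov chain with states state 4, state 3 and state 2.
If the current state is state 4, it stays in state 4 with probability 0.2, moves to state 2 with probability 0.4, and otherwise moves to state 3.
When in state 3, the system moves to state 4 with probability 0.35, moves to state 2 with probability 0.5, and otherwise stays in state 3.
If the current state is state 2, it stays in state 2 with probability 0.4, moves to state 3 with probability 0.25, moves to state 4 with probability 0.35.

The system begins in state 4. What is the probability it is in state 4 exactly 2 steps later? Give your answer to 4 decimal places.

0.3200

Sum over the intermediate state after 1 step:
P = P(state 4→state 4)·P(state 4→state 4) + P(state 4→state 3)·P(state 3→state 4) + P(state 4→state 2)·P(state 2→state 4)
  = 0.2×0.2 + 0.4×0.35 + 0.4×0.35
  = 0.0400 + 0.1400 + 0.1400 = 0.3200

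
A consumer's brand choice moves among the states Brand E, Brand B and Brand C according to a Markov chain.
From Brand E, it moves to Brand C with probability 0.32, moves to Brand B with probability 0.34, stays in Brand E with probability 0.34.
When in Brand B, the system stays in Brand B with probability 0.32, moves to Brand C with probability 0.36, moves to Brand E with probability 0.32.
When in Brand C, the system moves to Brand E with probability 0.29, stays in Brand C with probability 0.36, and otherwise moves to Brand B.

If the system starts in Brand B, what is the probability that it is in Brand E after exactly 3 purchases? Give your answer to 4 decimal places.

0.3159

Propagate the distribution vector 3 purchases from Brand B.
After 0 purchases: (0.0000, 1.0000, 0.0000)
After 1 purchase: (0.3200, 0.3200, 0.3600)
After 2 purchases: (0.3156, 0.3372, 0.3472)
After 3 purchases: (0.3159, 0.3367, 0.3474)
P(in Brand E after 3 purchases) = 0.3159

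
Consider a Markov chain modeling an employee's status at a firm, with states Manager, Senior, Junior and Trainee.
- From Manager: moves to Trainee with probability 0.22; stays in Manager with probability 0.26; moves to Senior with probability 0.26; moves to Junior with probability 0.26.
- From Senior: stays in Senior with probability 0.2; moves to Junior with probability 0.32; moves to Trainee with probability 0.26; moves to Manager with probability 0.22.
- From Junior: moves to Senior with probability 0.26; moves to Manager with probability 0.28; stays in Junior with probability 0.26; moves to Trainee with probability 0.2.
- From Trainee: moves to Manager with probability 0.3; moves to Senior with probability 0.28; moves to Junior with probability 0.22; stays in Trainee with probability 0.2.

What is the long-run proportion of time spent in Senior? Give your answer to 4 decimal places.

Let the stationary distribution be π with π = πP and π_1 + π_2 + π_3 + π_4 = 1.
π_1 = 0.26·π_1 + 0.22·π_2 + 0.28·π_3 + 0.3·π_4
π_2 = 0.26·π_1 + 0.2·π_2 + 0.26·π_3 + 0.28·π_4
π_3 = 0.26·π_1 + 0.32·π_2 + 0.26·π_3 + 0.22·π_4
Solving with the normalization constraint gives π = (0.2642, 0.2494, 0.2662, 0.2202).
So the stationary probability of Senior is 0.2494.

0.2494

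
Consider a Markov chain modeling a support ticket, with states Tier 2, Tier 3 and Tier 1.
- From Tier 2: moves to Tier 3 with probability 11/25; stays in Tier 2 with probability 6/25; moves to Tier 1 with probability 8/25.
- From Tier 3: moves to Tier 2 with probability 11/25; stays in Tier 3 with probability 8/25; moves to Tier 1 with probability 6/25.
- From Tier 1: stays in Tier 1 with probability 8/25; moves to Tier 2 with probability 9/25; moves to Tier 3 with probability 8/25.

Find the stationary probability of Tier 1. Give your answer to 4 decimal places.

0.2911

Let the stationary distribution be π with π = πP and π_1 + π_2 + π_3 = 1.
π_1 = 0.24·π_1 + 0.44·π_2 + 0.36·π_3
π_2 = 0.44·π_1 + 0.32·π_2 + 0.32·π_3
Solving with the normalization constraint gives π = (0.3473, 0.3617, 0.2911).
So the stationary probability of Tier 1 is 0.2911.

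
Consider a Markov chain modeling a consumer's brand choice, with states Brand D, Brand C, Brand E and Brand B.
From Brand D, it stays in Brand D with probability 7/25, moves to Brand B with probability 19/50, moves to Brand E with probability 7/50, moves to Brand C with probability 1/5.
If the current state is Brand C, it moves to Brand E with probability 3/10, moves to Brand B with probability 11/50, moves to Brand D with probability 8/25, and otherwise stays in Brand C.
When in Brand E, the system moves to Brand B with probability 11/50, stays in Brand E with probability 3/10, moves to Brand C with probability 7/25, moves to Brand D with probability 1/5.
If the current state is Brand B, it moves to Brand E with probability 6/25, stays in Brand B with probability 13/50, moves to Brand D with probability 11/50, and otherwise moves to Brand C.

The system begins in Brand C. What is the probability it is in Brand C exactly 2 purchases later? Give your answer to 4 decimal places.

0.2352

Propagate the distribution vector 2 purchases from Brand C.
After 0 purchases: (0.0000, 1.0000, 0.0000, 0.0000)
After 1 purchase: (0.3200, 0.1600, 0.3000, 0.2200)
After 2 purchases: (0.2492, 0.2352, 0.2356, 0.2800)
P(in Brand C after 2 purchases) = 0.2352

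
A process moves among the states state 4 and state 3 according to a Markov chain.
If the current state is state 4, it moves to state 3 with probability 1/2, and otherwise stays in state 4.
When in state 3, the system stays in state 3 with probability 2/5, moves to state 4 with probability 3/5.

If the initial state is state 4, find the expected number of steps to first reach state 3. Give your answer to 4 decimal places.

2.0000

Let t(s) be the expected number of steps to first reach state 3 from state s, with t(state 3) = 0. Conditioning on the first step:
t(state 4) = 1 + 0.5·t(state 4)
Solving: t(state 4) = 2.0000.
Expected steps from state 4 to state 3: 2.0000.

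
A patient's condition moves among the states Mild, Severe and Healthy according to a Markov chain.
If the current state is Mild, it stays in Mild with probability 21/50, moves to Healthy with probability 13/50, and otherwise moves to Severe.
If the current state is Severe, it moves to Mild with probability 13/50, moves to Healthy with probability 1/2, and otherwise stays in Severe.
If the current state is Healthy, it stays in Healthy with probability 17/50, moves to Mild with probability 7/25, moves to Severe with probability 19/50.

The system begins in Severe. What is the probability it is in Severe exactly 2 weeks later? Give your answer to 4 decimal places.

0.3308

Sum over the intermediate state after 1 week:
P = P(Severe→Mild)·P(Mild→Severe) + P(Severe→Severe)·P(Severe→Severe) + P(Severe→Healthy)·P(Healthy→Severe)
  = 0.26×0.32 + 0.24×0.24 + 0.5×0.38
  = 0.0832 + 0.0576 + 0.1900 = 0.3308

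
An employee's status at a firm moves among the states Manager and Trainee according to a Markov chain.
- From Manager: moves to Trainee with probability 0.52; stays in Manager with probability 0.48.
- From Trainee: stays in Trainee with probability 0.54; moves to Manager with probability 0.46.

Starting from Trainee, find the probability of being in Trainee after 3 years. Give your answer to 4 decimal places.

Propagate the distribution vector 3 years from Trainee.
After 0 years: (0.0000, 1.0000)
After 1 year: (0.4600, 0.5400)
After 2 years: (0.4692, 0.5308)
After 3 years: (0.4694, 0.5306)
P(in Trainee after 3 years) = 0.5306

0.5306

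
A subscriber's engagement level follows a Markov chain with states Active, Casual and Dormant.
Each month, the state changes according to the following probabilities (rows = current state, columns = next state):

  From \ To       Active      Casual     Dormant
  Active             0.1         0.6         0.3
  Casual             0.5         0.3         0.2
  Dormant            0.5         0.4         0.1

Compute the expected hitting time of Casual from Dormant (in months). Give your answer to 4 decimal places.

2.1212

Let t(s) be the expected number of months to first reach Casual from state s, with t(Casual) = 0. Conditioning on the first month:
t(Active) = 1 + 0.1·t(Active) + 0.3·t(Dormant)
t(Dormant) = 1 + 0.5·t(Active) + 0.1·t(Dormant)
Solving: t(Active) = 1.8182, t(Dormant) = 2.1212.
Expected months from Dormant to Casual: 2.1212.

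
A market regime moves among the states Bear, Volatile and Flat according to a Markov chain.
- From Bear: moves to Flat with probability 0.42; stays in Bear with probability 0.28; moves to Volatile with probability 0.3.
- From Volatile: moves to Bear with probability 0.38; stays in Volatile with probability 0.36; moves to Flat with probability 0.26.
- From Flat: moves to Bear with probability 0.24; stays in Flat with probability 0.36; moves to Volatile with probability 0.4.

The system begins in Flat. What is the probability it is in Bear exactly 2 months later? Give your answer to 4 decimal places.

0.3056

Sum over the intermediate state after 1 month:
P = P(Flat→Bear)·P(Bear→Bear) + P(Flat→Volatile)·P(Volatile→Bear) + P(Flat→Flat)·P(Flat→Bear)
  = 0.24×0.28 + 0.4×0.38 + 0.36×0.24
  = 0.0672 + 0.1520 + 0.0864 = 0.3056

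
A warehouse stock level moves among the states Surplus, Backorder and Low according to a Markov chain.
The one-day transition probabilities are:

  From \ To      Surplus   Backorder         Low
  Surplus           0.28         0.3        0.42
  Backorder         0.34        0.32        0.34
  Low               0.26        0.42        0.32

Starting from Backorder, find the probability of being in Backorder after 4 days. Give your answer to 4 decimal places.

Propagate the distribution vector 4 days from Backorder.
After 0 days: (0.0000, 1.0000, 0.0000)
After 1 day: (0.3400, 0.3200, 0.3400)
After 2 days: (0.2924, 0.3472, 0.3604)
After 3 days: (0.2936, 0.3502, 0.3562)
After 4 days: (0.2939, 0.3497, 0.3564)
P(in Backorder after 4 days) = 0.3497

0.3497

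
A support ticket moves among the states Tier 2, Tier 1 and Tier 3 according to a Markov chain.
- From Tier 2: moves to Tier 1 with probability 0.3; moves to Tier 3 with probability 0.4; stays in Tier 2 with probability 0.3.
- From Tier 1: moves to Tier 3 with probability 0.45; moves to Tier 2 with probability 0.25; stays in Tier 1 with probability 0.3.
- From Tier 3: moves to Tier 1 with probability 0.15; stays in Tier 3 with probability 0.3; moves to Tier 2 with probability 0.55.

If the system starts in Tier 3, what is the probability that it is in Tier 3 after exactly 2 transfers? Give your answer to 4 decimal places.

0.3775

Sum over the intermediate state after 1 transfer:
P = P(Tier 3→Tier 2)·P(Tier 2→Tier 3) + P(Tier 3→Tier 1)·P(Tier 1→Tier 3) + P(Tier 3→Tier 3)·P(Tier 3→Tier 3)
  = 0.55×0.4 + 0.15×0.45 + 0.3×0.3
  = 0.2200 + 0.0675 + 0.0900 = 0.3775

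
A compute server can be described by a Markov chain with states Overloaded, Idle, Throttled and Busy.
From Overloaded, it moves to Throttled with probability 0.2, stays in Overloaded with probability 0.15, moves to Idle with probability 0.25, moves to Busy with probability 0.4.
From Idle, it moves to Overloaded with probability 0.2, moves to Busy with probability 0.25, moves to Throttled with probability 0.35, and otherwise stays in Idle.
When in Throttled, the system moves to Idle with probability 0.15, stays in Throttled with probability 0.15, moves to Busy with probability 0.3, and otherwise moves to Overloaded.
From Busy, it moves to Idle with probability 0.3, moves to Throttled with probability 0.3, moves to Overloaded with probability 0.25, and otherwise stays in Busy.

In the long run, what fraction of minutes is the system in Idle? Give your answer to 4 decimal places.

0.2274

Let the stationary distribution be π with π = πP and π_1 + π_2 + π_3 + π_4 = 1.
π_1 = 0.15·π_1 + 0.2·π_2 + 0.4·π_3 + 0.25·π_4
π_2 = 0.25·π_1 + 0.2·π_2 + 0.15·π_3 + 0.3·π_4
π_3 = 0.2·π_1 + 0.35·π_2 + 0.15·π_3 + 0.3·π_4
Solving with the normalization constraint gives π = (0.2509, 0.2274, 0.2489, 0.2728).
So the stationary probability of Idle is 0.2274.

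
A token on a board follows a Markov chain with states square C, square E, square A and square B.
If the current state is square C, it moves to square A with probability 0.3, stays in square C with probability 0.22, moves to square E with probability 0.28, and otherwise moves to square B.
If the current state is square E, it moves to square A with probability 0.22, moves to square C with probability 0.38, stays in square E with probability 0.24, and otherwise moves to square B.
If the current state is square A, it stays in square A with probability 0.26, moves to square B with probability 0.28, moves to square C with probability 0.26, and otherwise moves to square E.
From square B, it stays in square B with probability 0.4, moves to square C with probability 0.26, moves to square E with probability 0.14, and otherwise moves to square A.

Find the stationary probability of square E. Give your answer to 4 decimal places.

0.2147

Let the stationary distribution be π with π = πP and π_1 + π_2 + π_3 + π_4 = 1.
π_1 = 0.22·π_1 + 0.38·π_2 + 0.26·π_3 + 0.26·π_4
π_2 = 0.28·π_1 + 0.24·π_2 + 0.2·π_3 + 0.14·π_4
π_3 = 0.3·π_1 + 0.22·π_2 + 0.26·π_3 + 0.2·π_4
Solving with the normalization constraint gives π = (0.2748, 0.2147, 0.2466, 0.2639).
So the stationary probability of square E is 0.2147.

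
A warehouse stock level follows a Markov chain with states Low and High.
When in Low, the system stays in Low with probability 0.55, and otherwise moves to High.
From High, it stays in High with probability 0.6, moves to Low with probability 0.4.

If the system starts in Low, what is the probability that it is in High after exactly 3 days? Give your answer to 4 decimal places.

0.5276

Propagate the distribution vector 3 days from Low.
After 0 days: (1.0000, 0.0000)
After 1 day: (0.5500, 0.4500)
After 2 days: (0.4825, 0.5175)
After 3 days: (0.4724, 0.5276)
P(in High after 3 days) = 0.5276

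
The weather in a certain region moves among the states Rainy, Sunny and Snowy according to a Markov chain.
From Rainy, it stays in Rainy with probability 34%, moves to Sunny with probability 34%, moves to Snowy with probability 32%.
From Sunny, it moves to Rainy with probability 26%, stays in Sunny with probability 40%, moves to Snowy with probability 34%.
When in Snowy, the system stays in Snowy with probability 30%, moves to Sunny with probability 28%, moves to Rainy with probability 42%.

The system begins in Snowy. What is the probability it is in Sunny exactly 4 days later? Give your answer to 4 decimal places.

Propagate the distribution vector 4 days from Snowy.
After 0 days: (0.0000, 0.0000, 1.0000)
After 1 day: (0.4200, 0.2800, 0.3000)
After 2 days: (0.3416, 0.3388, 0.3196)
After 3 days: (0.3385, 0.3412, 0.3204)
After 4 days: (0.3383, 0.3412, 0.3204)
P(in Sunny after 4 days) = 0.3412

0.3412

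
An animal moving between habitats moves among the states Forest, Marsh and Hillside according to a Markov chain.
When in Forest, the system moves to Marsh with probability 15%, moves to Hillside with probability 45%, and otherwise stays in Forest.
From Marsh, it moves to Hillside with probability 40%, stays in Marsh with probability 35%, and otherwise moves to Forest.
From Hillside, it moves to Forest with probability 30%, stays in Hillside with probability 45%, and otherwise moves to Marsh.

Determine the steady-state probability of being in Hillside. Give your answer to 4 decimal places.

0.4379

Let the stationary distribution be π with π = πP and π_1 + π_2 + π_3 = 1.
π_1 = 0.4·π_1 + 0.25·π_2 + 0.3·π_3
π_2 = 0.15·π_1 + 0.35·π_2 + 0.25·π_3
Solving with the normalization constraint gives π = (0.3199, 0.2422, 0.4379).
So the stationary probability of Hillside is 0.4379.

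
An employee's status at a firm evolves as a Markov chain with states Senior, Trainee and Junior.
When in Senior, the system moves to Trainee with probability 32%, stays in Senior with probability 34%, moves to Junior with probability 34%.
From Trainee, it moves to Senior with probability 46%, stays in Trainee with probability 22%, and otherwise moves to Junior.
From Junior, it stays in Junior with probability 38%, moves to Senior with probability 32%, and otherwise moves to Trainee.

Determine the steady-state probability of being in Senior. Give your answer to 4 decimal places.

Let the stationary distribution be π with π = πP and π_1 + π_2 + π_3 = 1.
π_1 = 0.34·π_1 + 0.46·π_2 + 0.32·π_3
π_2 = 0.32·π_1 + 0.22·π_2 + 0.3·π_3
Solving with the normalization constraint gives π = (0.3672, 0.2846, 0.3482).
So the stationary probability of Senior is 0.3672.

0.3672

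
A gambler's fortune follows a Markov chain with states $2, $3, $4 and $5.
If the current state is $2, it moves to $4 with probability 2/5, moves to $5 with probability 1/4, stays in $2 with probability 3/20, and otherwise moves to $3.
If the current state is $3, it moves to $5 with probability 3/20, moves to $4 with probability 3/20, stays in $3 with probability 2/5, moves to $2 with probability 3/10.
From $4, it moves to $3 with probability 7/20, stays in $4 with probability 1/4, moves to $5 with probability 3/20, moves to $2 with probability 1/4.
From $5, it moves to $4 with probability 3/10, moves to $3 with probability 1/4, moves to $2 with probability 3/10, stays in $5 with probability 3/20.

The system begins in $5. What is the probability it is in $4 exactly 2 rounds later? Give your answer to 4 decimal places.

0.2775

Propagate the distribution vector 2 rounds from $5.
After 0 rounds: (0.0000, 0.0000, 0.0000, 1.0000)
After 1 round: (0.3000, 0.2500, 0.3000, 0.1500)
After 2 rounds: (0.2400, 0.3025, 0.2775, 0.1800)
P(in $4 after 2 rounds) = 0.2775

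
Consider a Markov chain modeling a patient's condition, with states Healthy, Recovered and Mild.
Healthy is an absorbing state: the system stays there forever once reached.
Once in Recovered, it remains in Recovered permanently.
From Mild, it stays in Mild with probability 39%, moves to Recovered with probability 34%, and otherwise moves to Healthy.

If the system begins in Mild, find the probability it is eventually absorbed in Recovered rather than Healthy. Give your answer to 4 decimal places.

Let h(s) be the probability of absorption at Recovered starting from transient state s. Then h(Recovered) = 1 and h(Healthy) = 0. By first-step analysis:
h(Mild) = 0.27·0 + 0.34·1 + 0.39·h(Mild)
Solving: h(Mild) = 0.5574.
Starting from Mild, the probability is 0.5574.

0.5574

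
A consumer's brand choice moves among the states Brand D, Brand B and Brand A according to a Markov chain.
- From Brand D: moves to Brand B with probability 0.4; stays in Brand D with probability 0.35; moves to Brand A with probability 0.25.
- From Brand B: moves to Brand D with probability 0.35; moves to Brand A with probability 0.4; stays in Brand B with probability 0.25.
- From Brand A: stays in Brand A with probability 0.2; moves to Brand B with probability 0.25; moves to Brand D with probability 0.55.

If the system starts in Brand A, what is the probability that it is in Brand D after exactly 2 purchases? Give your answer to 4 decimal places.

Sum over the intermediate state after 1 purchase:
P = P(Brand A→Brand D)·P(Brand D→Brand D) + P(Brand A→Brand B)·P(Brand B→Brand D) + P(Brand A→Brand A)·P(Brand A→Brand D)
  = 0.55×0.35 + 0.25×0.35 + 0.2×0.55
  = 0.1925 + 0.0875 + 0.1100 = 0.3900

0.3900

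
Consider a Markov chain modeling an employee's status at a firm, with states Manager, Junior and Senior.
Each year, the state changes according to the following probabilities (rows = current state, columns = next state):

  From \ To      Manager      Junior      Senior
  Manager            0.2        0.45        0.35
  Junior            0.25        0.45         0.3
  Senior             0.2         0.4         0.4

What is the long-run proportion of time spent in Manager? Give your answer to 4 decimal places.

Let the stationary distribution be π with π = πP and π_1 + π_2 + π_3 = 1.
π_1 = 0.2·π_1 + 0.25·π_2 + 0.2·π_3
π_2 = 0.45·π_1 + 0.45·π_2 + 0.4·π_3
Solving with the normalization constraint gives π = (0.2216, 0.4327, 0.3456).
So the stationary probability of Manager is 0.2216.

0.2216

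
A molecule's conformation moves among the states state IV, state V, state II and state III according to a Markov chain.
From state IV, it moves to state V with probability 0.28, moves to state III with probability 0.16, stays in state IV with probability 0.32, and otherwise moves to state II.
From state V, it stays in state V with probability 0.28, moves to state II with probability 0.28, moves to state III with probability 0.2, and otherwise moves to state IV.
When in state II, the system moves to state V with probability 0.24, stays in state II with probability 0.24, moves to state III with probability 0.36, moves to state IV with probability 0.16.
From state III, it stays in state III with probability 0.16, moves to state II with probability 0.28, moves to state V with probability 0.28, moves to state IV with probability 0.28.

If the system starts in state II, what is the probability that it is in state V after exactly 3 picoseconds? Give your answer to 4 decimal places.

0.2694

Propagate the distribution vector 3 picoseconds from state II.
After 0 picoseconds: (0.0000, 0.0000, 1.0000, 0.0000)
After 1 picosecond: (0.1600, 0.2400, 0.2400, 0.3600)
After 2 picoseconds: (0.2480, 0.2704, 0.2640, 0.2176)
After 3 picoseconds: (0.2474, 0.2694, 0.2595, 0.2236)
P(in state V after 3 picoseconds) = 0.2694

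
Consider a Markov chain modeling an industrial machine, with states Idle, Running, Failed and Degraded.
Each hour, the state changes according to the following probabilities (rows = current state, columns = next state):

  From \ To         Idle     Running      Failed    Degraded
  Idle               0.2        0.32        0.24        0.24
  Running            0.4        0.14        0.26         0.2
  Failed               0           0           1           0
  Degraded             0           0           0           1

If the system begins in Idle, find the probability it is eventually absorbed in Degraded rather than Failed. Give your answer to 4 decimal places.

0.4829

Let h(s) be the probability of absorption at Degraded starting from transient state s. Then h(Degraded) = 1 and h(Failed) = 0. By first-step analysis:
h(Idle) = 0.2·h(Idle) + 0.32·h(Running) + 0.24·0 + 0.24·1
h(Running) = 0.4·h(Idle) + 0.14·h(Running) + 0.26·0 + 0.2·1
Solving: h(Idle) = 0.4829, h(Running) = 0.4571.
Starting from Idle, the probability is 0.4829.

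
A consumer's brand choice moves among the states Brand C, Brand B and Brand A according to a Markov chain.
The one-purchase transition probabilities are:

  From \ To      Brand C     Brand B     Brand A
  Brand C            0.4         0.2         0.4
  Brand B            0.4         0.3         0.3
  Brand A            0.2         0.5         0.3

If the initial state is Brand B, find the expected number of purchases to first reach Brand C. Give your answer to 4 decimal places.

Let t(s) be the expected number of purchases to first reach Brand C from state s, with t(Brand C) = 0. Conditioning on the first purchase:
t(Brand B) = 1 + 0.3·t(Brand B) + 0.3·t(Brand A)
t(Brand A) = 1 + 0.5·t(Brand B) + 0.3·t(Brand A)
Solving: t(Brand B) = 2.9412, t(Brand A) = 3.5294.
Expected purchases from Brand B to Brand C: 2.9412.

2.9412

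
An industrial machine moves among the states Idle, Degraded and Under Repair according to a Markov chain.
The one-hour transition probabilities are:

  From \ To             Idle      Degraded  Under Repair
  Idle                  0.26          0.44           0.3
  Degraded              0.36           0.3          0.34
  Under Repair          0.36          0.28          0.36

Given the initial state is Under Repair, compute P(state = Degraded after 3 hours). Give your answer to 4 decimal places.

0.3387

Propagate the distribution vector 3 hours from Under Repair.
After 0 hours: (0.0000, 0.0000, 1.0000)
After 1 hour: (0.3600, 0.2800, 0.3600)
After 2 hours: (0.3240, 0.3432, 0.3328)
After 3 hours: (0.3276, 0.3387, 0.3337)
P(in Degraded after 3 hours) = 0.3387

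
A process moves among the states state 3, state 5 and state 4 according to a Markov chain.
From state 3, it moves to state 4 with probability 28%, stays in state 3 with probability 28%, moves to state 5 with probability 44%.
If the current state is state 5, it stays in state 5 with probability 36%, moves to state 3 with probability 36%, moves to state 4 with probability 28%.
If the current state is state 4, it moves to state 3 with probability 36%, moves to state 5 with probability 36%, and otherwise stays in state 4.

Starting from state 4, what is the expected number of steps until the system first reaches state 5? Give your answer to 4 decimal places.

Let t(s) be the expected number of steps to first reach state 5 from state s, with t(state 5) = 0. Conditioning on the first step:
t(state 3) = 1 + 0.28·t(state 3) + 0.28·t(state 4)
t(state 4) = 1 + 0.36·t(state 3) + 0.28·t(state 4)
Solving: t(state 3) = 2.3946, t(state 4) = 2.5862.
Expected steps from state 4 to state 5: 2.5862.

2.5862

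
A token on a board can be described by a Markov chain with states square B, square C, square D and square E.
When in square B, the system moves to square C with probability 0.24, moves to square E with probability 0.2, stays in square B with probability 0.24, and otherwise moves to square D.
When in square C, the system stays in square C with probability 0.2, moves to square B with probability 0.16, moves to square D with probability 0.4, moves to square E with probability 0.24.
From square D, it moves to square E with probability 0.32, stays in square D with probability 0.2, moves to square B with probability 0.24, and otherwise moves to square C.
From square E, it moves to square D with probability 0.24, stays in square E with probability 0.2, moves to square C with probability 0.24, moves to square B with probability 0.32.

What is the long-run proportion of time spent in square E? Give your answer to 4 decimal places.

Let the stationary distribution be π with π = πP and π_1 + π_2 + π_3 + π_4 = 1.
π_1 = 0.24·π_1 + 0.16·π_2 + 0.24·π_3 + 0.32·π_4
π_2 = 0.24·π_1 + 0.2·π_2 + 0.24·π_3 + 0.24·π_4
π_3 = 0.32·π_1 + 0.4·π_2 + 0.2·π_3 + 0.24·π_4
Solving with the normalization constraint gives π = (0.2410, 0.2308, 0.2848, 0.2434).
So the stationary probability of square E is 0.2434.

0.2434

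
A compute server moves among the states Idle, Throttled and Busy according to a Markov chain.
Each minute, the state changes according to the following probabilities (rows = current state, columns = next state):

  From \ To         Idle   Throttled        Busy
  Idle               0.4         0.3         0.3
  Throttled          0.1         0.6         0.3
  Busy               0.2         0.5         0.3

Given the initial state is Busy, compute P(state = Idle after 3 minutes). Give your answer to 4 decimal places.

Propagate the distribution vector 3 minutes from Busy.
After 0 minutes: (0.0000, 0.0000, 1.0000)
After 1 minute: (0.2000, 0.5000, 0.3000)
After 2 minutes: (0.1900, 0.5100, 0.3000)
After 3 minutes: (0.1870, 0.5130, 0.3000)
P(in Idle after 3 minutes) = 0.1870

0.1870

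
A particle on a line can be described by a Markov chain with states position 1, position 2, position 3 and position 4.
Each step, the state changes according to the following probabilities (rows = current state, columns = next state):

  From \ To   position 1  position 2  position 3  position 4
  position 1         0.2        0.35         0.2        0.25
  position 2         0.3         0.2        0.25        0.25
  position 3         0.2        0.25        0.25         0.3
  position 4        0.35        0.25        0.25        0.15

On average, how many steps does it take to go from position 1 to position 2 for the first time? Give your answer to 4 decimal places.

Let t(s) be the expected number of steps to first reach position 2 from state s, with t(position 2) = 0. Conditioning on the first step:
t(position 1) = 1 + 0.2·t(position 1) + 0.2·t(position 3) + 0.25·t(position 4)
t(position 3) = 1 + 0.2·t(position 1) + 0.25·t(position 3) + 0.3·t(position 4)
t(position 4) = 1 + 0.35·t(position 1) + 0.25·t(position 3) + 0.15·t(position 4)
Solving: t(position 1) = 3.2899, t(position 3) = 3.6529, t(position 4) = 3.6055.
Expected steps from position 1 to position 2: 3.2899.

3.2899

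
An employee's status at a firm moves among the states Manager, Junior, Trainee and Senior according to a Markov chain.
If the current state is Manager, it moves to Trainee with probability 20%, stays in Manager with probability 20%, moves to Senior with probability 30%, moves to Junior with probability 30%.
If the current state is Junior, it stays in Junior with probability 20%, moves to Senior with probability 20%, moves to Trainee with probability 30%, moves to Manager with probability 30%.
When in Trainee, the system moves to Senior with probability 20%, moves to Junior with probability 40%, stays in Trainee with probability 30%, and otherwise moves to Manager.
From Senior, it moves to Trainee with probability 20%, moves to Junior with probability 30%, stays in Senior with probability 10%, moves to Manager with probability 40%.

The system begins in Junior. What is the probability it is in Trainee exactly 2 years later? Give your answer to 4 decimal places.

Propagate the distribution vector 2 years from Junior.
After 0 years: (0.0000, 1.0000, 0.0000, 0.0000)
After 1 year: (0.3000, 0.2000, 0.3000, 0.2000)
After 2 years: (0.2300, 0.3100, 0.2500, 0.2100)
P(in Trainee after 2 years) = 0.2500

0.2500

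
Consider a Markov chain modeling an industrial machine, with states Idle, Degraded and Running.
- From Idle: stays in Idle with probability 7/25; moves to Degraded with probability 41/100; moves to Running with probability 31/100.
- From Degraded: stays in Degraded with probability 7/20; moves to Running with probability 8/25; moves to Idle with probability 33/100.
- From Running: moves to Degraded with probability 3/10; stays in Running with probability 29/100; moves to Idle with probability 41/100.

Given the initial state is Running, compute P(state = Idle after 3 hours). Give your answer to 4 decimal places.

0.3379

Propagate the distribution vector 3 hours from Running.
After 0 hours: (0.0000, 0.0000, 1.0000)
After 1 hour: (0.4100, 0.3000, 0.2900)
After 2 hours: (0.3327, 0.3601, 0.3072)
After 3 hours: (0.3379, 0.3546, 0.3075)
P(in Idle after 3 hours) = 0.3379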